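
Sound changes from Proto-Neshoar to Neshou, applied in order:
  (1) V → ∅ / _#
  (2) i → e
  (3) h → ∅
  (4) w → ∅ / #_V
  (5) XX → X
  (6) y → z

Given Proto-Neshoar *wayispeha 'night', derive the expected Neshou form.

azespe

Neshou: start from *wayispeha.
  rule 1 (apocope): wayispeha → wayispeh
  rule 2 (vowel merger): wayispeh → wayespeh
  rule 3 (h-loss): wayespeh → wayespe
  rule 4 (glide loss): wayespe → ayespe
  rule 5: no change — ayespe
  rule 6 (unconditioned shift): ayespe → azespe
  ⇒ Neshou azespe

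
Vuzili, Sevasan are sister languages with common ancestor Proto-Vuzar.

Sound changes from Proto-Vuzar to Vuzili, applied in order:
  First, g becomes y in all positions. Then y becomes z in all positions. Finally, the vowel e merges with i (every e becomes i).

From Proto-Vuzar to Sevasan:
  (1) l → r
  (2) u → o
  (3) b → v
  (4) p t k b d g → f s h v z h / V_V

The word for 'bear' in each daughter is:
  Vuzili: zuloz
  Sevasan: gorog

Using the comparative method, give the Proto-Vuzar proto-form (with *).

Position 3: Vuzili has l, Sevasan has r. Vuzili preserves l here (none of its changes turn any other segment into l), so the proto-segment is *l.
Position 2: Vuzili has u, Sevasan has o. Vuzili preserves u here (none of its changes turn any other segment into u), so the proto-segment is *u.
Position 1: Vuzili has z, Sevasan has g. Sevasan preserves g here (none of its changes turn any other segment into g), so the proto-segment is *g.
Continuing position by position gives *gulog; check it forward:
Vuzili: *gulog > yuloy > zuloz  (by unconditioned shift, unconditioned shift)
Sevasan: *gulog > gurog > gorog  (by unconditioned shift, vowel merger)
Only *gulog yields all of Vuzili zuloz, Sevasan gorog.

*gulog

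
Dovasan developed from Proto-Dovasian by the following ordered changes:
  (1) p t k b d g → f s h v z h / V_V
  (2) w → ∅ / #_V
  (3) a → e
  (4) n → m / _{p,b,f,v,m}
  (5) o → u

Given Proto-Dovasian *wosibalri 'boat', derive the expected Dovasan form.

Dovasan: *wosibalri
  wosibalri → wosivalri   [intervocalic lenition]
  wosivalri → osivalri   [glide loss]
  osivalri → osivelri   [vowel merger]
  osivelri (rule 4 does not apply)
  osivelri → usivelri   [vowel merger]
  giving Dovasan usivelri.

usivelri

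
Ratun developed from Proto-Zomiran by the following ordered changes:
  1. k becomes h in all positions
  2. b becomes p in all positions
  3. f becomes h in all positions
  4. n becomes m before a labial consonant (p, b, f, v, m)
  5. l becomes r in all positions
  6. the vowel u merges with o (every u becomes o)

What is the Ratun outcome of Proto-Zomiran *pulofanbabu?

porohampapo

Ratun: start from *pulofanbabu.
  rule 1: no change — pulofanbabu
  rule 2 (unconditioned shift): pulofanbabu → pulofanpapu
  rule 3 (unconditioned shift): pulofanpapu → pulohanpapu
  rule 4 (nasal place assimilation): pulohanpapu → pulohampapu
  rule 5 (unconditioned shift): pulohampapu → purohampapu
  rule 6 (vowel merger): purohampapu → porohampapo
  ⇒ Ratun porohampapo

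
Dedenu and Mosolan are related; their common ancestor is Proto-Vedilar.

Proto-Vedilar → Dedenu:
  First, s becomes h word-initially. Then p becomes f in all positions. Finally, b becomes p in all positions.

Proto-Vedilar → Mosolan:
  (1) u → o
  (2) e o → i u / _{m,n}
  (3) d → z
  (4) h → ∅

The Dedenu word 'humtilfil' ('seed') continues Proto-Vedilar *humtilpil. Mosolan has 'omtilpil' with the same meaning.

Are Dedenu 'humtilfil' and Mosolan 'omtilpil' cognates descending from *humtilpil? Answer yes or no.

Derive the expected Mosolan reflex of *humtilpil:
Mosolan: *humtilpil
  humtilpil → homtilpil   [vowel merger]
  homtilpil → humtilpil   [pre-nasal raising]
  humtilpil (rule 3 does not apply)
  humtilpil → umtilpil   [h-loss]
  giving Mosolan umtilpil.
The regular Mosolan reflex would be 'umtilpil', but the attested form is 'omtilpil'. The correspondence is irregular, so they are not cognates (the Mosolan form has a different source).

no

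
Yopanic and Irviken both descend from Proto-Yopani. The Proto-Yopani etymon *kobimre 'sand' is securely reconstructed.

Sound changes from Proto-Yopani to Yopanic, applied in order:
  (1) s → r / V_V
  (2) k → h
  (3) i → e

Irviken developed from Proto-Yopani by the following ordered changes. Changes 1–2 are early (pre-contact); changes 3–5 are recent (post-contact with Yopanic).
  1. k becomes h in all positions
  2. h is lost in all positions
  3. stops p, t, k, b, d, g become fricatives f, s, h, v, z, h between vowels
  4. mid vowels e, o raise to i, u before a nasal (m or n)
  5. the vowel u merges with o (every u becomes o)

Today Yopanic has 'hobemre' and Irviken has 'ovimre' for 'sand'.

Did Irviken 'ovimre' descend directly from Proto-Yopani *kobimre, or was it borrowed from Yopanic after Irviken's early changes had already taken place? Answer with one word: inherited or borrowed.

inherited

If inherited, *kobimre would pass through all of Irviken's changes:
Irviken: start from *kobimre.
  rule 1 (unconditioned shift): kobimre → hobimre
  rule 2 (h-loss): hobimre → obimre
  rule 3 (intervocalic lenition): obimre → ovimre
  rule 4: no change — ovimre
  rule 5: no change — ovimre
  ⇒ Irviken ovimre
If borrowed from Yopanic 'hobemre' after the early changes, it would undergo only the recent ones:
  rule 3 (intervocalic lenition): hobemre → hovemre
  rule 4 (pre-nasal raising): hovemre → hovimre
  rule 5 (vowel merger): no change (hovimre)
  ⇒ as a loan: hovimre
Irviken 'ovimre' matches the inherited outcome exactly, so it is an inherited cognate, not a loan.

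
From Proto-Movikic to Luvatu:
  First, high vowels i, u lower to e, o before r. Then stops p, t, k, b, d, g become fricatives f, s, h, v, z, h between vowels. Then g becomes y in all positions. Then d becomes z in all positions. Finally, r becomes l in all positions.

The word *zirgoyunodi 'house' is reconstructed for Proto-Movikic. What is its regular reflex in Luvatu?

Luvatu: *zirgoyunodi > zergoyunodi > zergoyunozi > zeryoyunozi > zelyoyunozi  (by pre-rhotic lowering, intervocalic lenition, unconditioned shift, unconditioned shift)

zelyoyunozi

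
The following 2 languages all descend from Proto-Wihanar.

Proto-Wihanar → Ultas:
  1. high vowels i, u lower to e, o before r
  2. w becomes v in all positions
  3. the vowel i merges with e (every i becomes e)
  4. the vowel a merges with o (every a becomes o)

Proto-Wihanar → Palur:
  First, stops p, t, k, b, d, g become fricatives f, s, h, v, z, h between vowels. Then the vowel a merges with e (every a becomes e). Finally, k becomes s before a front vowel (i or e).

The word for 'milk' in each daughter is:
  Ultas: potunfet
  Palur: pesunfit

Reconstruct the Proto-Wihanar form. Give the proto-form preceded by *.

Position 7: Ultas has e, Palur has i. Palur preserves i here (none of its changes turn any other segment into i), so the proto-segment is *i.
Position 2: Ultas has o, Palur has e. Taking the neighbouring segments as reconstructed: Ultas o could go back to *a or *o; Palur e could go back to *a or *e — the one source consistent with every daughter is *a.
Position 3: Ultas has t, Palur has s. Ultas preserves t here (none of its changes turn any other segment into t), so the proto-segment is *t.
Continuing position by position gives *patunfit; check it forward:
Ultas: *patunfit > patunfet > potunfet  (by vowel merger, vowel merger)
Palur: *patunfit > pasunfit > pesunfit  (by intervocalic lenition, vowel merger)
No other proto-form is consistent with every reflex, so the reconstruction is *patunfit.

*patunfit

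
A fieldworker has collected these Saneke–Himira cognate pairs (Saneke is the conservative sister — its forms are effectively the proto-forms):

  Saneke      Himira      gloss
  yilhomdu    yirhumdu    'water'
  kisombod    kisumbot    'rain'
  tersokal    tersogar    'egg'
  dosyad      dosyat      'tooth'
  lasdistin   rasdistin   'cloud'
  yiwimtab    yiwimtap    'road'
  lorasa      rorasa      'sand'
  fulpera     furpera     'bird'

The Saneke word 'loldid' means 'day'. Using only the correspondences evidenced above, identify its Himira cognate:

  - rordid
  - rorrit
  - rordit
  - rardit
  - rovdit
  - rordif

lorasa ~ rorasa — Saneke l corresponds to Himira r word-initially before a back vowel.
yilhomdu ~ yirhumdu — Saneke l corresponds to Himira r after a vowel, before a consonant other than r, m, n, p, b, f, v.
kisombod ~ kisumbot, dosyad ~ dosyat — Saneke d corresponds to Himira t word-finally.
Applying these to Saneke 'loldid':
  loldid → roldid   (l→r word-initially before a back vowel)
  roldid → rordid   (l→r after a vowel, before a consonant other than r, m, n, p, b, f, v)
  rordid → rordit   (d→t word-finally)
So the Himira cognate is 'rordit'.

rordit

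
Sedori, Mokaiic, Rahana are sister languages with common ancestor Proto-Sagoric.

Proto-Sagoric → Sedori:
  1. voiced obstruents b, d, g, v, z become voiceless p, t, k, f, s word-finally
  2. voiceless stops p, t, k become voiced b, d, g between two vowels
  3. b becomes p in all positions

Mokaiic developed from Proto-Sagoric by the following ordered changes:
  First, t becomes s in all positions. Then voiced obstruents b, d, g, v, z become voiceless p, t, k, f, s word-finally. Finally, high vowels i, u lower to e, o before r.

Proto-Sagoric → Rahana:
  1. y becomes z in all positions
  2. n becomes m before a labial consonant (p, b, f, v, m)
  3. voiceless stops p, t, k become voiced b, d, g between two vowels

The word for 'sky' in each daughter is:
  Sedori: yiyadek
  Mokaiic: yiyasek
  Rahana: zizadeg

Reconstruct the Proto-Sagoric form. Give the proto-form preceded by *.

*yiyateg

Position 5: Sedori has d, Mokaiic has s, Rahana has d. Taking the neighbouring segments as reconstructed: Sedori d could go back to *t or *d; Mokaiic s could go back to *t or *s; Rahana d could go back to *t or *d — the one source consistent with every daughter is *t.
Position 7: Sedori has k, Mokaiic has k, Rahana has g. Taking the neighbouring segments as reconstructed: Sedori k could go back to *k or *g; Mokaiic k could go back to *k or *g; Rahana g can only go back to *g — the one source consistent with every daughter is *g.
Position 1: Sedori has y, Mokaiic has y, Rahana has z. Sedori preserves y here (none of its changes turn any other segment into y), so the proto-segment is *y.
Continuing position by position gives *yiyateg; check it forward:
Sedori: start from *yiyateg.
  rule 1 (final devoicing): yiyateg → yiyatek
  rule 2 (intervocalic voicing): yiyatek → yiyadek
  rule 3: no change — yiyadek
  ⇒ Sedori yiyadek
Mokaiic: *yiyateg
  yiyateg → yiyaseg   [unconditioned shift]
  yiyaseg → yiyasek   [final devoicing]
  yiyasek (rule 3 does not apply)
  giving Mokaiic yiyasek.
Rahana: *yiyateg > zizateg > zizadeg  (by unconditioned shift, intervocalic voicing)
Only *yiyateg yields all of Sedori yiyadek, Mokaiic yiyasek, Rahana zizadeg.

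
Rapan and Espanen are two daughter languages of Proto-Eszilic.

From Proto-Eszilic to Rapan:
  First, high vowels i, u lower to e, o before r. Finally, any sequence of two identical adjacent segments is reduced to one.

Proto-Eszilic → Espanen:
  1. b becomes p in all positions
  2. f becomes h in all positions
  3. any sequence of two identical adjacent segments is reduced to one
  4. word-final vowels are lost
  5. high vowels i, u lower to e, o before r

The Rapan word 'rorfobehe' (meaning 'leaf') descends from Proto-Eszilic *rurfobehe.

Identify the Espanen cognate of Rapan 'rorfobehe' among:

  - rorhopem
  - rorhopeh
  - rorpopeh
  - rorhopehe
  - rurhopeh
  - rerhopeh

Espanen: start from *rurfobehe.
  rule 1 (unconditioned shift): rurfobehe → rurfopehe
  rule 2 (unconditioned shift): rurfopehe → rurhopehe
  rule 3: no change — rurhopehe
  rule 4 (apocope): rurhopehe → rurhopeh
  rule 5 (pre-rhotic lowering): rurhopeh → rorhopeh
  ⇒ Espanen rorhopeh
The other candidates each miss or misapply at least one Espanen change.

rorhopeh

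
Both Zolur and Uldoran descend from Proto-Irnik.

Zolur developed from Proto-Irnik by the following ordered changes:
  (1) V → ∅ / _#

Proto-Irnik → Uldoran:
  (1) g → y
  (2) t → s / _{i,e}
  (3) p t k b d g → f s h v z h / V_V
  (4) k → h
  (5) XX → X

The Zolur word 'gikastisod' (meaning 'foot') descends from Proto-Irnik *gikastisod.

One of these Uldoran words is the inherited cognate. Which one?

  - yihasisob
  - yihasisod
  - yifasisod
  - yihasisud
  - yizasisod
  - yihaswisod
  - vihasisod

yihasisod

Uldoran: *gikastisod
  gikastisod → yikastisod   [unconditioned shift]
  yikastisod → yikassisod   [palatalisation]
  yikassisod → yihassisod   [intervocalic lenition]
  yihassisod (rule 4 does not apply)
  yihassisod → yihasisod   [degemination]
  giving Uldoran yihasisod.
Among the options, 'yihasisod' alone shows every Uldoran change applied in order.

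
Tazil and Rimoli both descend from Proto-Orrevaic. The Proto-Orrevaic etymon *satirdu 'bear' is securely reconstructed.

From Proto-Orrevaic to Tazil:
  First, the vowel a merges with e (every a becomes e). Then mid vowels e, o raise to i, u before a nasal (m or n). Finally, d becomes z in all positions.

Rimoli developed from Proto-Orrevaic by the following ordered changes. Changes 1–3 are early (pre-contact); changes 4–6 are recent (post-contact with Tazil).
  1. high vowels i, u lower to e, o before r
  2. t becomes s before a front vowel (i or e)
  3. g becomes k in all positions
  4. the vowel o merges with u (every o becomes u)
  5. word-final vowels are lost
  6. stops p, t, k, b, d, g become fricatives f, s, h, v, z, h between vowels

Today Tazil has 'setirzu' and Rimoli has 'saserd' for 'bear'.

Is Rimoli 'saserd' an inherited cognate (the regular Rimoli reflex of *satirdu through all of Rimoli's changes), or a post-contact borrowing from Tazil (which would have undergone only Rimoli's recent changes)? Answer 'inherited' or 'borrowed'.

If inherited, *satirdu would pass through all of Rimoli's changes:
Rimoli: *satirdu > saterdu > saserdu > saserd  (by pre-rhotic lowering, palatalisation, apocope)
If borrowed from Tazil 'setirzu' after the early changes, it would undergo only the recent ones:
  rule 4 (vowel merger): no change (setirzu)
  rule 5 (apocope): setirzu → setirz
  rule 6 (intervocalic lenition): setirz → sesirz
  ⇒ as a loan: sesirz
Rimoli 'saserd' matches the inherited outcome exactly, so it is an inherited cognate, not a loan.

inherited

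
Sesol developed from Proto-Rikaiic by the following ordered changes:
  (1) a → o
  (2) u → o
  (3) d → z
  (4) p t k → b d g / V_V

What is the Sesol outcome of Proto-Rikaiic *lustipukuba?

lostibogobo

Sesol: *lustipukuba > lustipukubo > lostipokobo > lostibogobo  (by vowel merger, vowel merger, intervocalic voicing)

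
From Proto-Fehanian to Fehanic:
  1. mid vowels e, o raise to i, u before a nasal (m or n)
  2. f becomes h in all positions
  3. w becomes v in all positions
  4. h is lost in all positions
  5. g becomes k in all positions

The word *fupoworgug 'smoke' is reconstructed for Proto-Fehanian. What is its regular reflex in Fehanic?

Fehanic: *fupoworgug
  fupoworgug (rule 1 does not apply)
  fupoworgug → hupoworgug   [unconditioned shift]
  hupoworgug → hupovorgug   [unconditioned shift]
  hupovorgug → upovorgug   [h-loss]
  upovorgug → upovorkuk   [unconditioned shift]
  giving Fehanic upovorkuk.

upovorkuk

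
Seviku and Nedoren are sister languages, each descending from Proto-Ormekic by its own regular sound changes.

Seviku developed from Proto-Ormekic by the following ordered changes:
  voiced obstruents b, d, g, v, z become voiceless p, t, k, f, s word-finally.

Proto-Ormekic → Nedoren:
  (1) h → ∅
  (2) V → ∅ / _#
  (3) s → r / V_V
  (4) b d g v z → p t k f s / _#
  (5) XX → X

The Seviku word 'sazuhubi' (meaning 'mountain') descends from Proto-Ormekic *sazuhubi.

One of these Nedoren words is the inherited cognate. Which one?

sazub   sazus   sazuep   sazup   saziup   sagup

sazup

Nedoren: start from *sazuhubi.
  rule 1 (h-loss): sazuhubi → sazuubi
  rule 2 (apocope): sazuubi → sazuub
  rule 3: no change — sazuub
  rule 4 (final devoicing): sazuub → sazuup
  rule 5 (degemination): sazuup → sazup
  ⇒ Nedoren sazup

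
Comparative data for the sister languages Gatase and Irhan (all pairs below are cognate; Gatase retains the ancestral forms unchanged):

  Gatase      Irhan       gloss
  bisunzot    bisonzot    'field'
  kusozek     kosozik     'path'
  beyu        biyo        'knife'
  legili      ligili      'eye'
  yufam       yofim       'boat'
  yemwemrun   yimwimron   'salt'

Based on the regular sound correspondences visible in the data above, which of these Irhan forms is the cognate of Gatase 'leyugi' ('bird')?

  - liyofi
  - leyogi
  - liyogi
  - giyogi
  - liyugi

liyogi

kusozek ~ kosozik, beyu ~ biyo — Gatase e corresponds to Irhan i after a consonant, before a consonant other than r, m, n, p, b, f, v.
kusozek ~ kosozik — Gatase u corresponds to Irhan o after a consonant, before a consonant other than r, m, n, p, b, f, v.
Applying these to Gatase 'leyugi':
  leyugi → liyugi   (e→i after a consonant, before a consonant other than r, m, n, p, b, f, v)
  liyugi → liyogi   (u→o after a consonant, before a consonant other than r, m, n, p, b, f, v)
So the Irhan cognate is 'liyogi'.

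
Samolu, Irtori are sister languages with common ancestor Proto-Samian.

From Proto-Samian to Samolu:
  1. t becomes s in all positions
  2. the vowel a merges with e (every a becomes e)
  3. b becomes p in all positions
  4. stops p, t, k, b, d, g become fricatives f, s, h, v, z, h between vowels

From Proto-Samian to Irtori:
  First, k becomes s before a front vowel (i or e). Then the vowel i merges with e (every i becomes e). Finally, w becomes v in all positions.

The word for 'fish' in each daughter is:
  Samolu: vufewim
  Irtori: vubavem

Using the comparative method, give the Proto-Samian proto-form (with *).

Position 6: Samolu has i, Irtori has e. Samolu preserves i here (none of its changes turn any other segment into i), so the proto-segment is *i.
Position 3: Samolu has f, Irtori has b. Irtori preserves b here (none of its changes turn any other segment into b), so the proto-segment is *b.
Verify the candidate proto-form against each daughter:
Samolu: *vubawim
  vubawim (rule 1 does not apply)
  vubawim → vubewim   [vowel merger]
  vubewim → vupewim   [unconditioned shift]
  vupewim → vufewim   [intervocalic lenition]
  giving Samolu vufewim.
Irtori: *vubawim > vubawem > vubavem  (by vowel merger, unconditioned shift)
No other proto-form is consistent with every reflex, so the reconstruction is *vubawim.

*vubawim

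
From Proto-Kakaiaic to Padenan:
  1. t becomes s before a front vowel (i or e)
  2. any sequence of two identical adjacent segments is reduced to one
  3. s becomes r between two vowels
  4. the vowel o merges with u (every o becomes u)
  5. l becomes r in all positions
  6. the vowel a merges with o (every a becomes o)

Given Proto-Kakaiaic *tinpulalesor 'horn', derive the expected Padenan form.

sinpurorerur

Padenan: *tinpulalesor
  tinpulalesor → sinpulalesor   [palatalisation]
  sinpulalesor (rule 2 does not apply)
  sinpulalesor → sinpulaleror   [rhotacism]
  sinpulaleror → sinpulalerur   [vowel merger]
  sinpulalerur → sinpurarerur   [unconditioned shift]
  sinpurarerur → sinpurorerur   [vowel merger]
  giving Padenan sinpurorerur.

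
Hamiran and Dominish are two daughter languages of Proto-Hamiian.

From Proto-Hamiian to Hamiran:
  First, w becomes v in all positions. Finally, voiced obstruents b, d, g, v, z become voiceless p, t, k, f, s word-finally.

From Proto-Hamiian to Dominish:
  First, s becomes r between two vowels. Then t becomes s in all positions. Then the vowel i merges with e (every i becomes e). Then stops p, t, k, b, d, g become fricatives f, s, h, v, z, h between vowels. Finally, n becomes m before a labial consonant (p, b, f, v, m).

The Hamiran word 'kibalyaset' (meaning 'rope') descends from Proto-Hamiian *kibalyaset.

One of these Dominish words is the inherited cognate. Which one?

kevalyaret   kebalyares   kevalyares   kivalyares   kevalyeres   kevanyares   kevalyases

Dominish: *kibalyaset > kibalyaret > kibalyares > kebalyares > kevalyares  (by rhotacism, unconditioned shift, vowel merger, intervocalic lenition)
The other candidates each miss or misapply at least one Dominish change.

kevalyares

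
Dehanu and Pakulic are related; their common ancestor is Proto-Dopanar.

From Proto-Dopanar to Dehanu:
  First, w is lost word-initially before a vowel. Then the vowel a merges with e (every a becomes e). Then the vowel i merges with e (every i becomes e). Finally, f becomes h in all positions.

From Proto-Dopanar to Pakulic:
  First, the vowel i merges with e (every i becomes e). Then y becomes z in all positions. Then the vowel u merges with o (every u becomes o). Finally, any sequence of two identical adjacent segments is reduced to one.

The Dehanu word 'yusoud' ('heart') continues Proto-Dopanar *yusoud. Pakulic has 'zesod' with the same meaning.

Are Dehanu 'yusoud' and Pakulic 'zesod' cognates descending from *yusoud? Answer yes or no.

Derive the expected Pakulic reflex of *yusoud:
Pakulic: *yusoud > zusoud > zosood > zosod  (by unconditioned shift, vowel merger, degemination)
The regular Pakulic reflex would be 'zosod', but the attested form is 'zesod'. The correspondence is irregular, so they are not cognates (the Pakulic form has a different source).

no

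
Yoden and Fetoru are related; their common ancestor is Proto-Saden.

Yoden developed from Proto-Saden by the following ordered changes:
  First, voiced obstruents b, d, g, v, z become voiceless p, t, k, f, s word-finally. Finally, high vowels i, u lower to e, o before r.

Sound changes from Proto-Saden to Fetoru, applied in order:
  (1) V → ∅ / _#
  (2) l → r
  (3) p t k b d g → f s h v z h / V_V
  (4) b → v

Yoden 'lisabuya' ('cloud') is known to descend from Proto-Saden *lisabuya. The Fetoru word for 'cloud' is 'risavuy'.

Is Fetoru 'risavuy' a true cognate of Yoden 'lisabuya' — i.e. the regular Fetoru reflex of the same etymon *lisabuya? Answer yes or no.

Derive the expected Fetoru reflex of *lisabuya:
Fetoru: *lisabuya > lisabuy > risabuy > risavuy  (by apocope, unconditioned shift, intervocalic lenition)
Fetoru 'risavuy' matches the regular reflex exactly, so the pair is cognate.

yes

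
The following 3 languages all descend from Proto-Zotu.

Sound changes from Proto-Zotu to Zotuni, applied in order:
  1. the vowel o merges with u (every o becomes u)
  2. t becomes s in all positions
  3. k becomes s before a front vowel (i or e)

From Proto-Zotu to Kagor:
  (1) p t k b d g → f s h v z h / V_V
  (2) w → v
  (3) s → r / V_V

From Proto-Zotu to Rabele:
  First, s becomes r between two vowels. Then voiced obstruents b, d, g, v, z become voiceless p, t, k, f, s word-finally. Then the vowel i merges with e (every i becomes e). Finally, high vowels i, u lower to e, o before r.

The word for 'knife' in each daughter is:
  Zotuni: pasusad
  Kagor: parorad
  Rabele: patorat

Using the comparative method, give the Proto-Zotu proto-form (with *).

Position 7: Zotuni has d, Kagor has d, Rabele has t. Zotuni preserves d here (none of its changes turn any other segment into d), so the proto-segment is *d.
Position 5: Zotuni has s, Kagor has r, Rabele has r. Taking the neighbouring segments as reconstructed: Zotuni s could go back to *t or *s; Kagor r could go back to *t or *s or *r; Rabele r could go back to *s or *r — the one source consistent with every daughter is *s.
Position 3: Zotuni has s, Kagor has r, Rabele has t. Taking the neighbouring segments as reconstructed: Zotuni s could go back to *t or *s; Kagor r could go back to *t or *s or *r; Rabele t can only go back to *t — the one source consistent with every daughter is *t.
Continuing position by position gives *patosad; check it forward:
Zotuni: *patosad
  patosad → patusad   [vowel merger]
  patusad → pasusad   [unconditioned shift]
  pasusad (rule 3 does not apply)
  giving Zotuni pasusad.
Kagor: start from *patosad.
  rule 1 (intervocalic lenition): patosad → pasosad
  rule 2: no change — pasosad
  rule 3 (rhotacism): pasosad → parorad
  ⇒ Kagor parorad
Rabele: *patosad > patorad > patorat  (by rhotacism, final devoicing)
No other proto-form is consistent with every reflex, so the reconstruction is *patosad.

*patosad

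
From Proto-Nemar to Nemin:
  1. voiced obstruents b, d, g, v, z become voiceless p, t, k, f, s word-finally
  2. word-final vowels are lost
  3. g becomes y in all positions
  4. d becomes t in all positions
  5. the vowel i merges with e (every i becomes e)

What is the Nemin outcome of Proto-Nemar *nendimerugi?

nentemeruy

Nemin: start from *nendimerugi.
  rule 1: no change — nendimerugi
  rule 2 (apocope): nendimerugi → nendimerug
  rule 3 (unconditioned shift): nendimerug → nendimeruy
  rule 4 (unconditioned shift): nendimeruy → nentimeruy
  rule 5 (vowel merger): nentimeruy → nentemeruy
  ⇒ Nemin nentemeruy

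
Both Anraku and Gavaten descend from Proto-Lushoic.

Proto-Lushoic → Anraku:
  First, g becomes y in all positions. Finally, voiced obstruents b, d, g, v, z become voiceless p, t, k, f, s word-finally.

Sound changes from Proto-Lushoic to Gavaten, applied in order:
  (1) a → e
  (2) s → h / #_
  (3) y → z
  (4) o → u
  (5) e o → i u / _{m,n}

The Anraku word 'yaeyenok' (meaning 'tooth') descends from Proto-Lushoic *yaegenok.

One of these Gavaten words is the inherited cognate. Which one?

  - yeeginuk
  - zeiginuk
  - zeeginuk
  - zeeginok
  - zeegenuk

Gavaten: *yaegenok > yeegenok > zeegenok > zeegenuk > zeeginuk  (by vowel merger, unconditioned shift, vowel merger, pre-nasal raising)
The other candidates each miss or misapply at least one Gavaten change.

zeeginuk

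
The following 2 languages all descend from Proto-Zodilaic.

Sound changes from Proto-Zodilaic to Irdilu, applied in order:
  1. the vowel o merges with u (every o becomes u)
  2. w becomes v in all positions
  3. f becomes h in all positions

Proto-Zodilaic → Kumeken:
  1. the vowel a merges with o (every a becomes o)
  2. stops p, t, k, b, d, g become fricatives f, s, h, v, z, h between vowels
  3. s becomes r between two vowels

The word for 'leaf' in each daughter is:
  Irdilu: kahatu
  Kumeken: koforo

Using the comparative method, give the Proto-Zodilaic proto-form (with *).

Position 2: Irdilu has a, Kumeken has o. Irdilu preserves a here (none of its changes turn any other segment into a), so the proto-segment is *a.
Position 6: Irdilu has u, Kumeken has o. Taking the neighbouring segments as reconstructed: Irdilu u could go back to *o or *u; Kumeken o could go back to *a or *o — the one source consistent with every daughter is *o.
Position 4: Irdilu has a, Kumeken has o. Irdilu preserves a here (none of its changes turn any other segment into a), so the proto-segment is *a.
Continuing position by position gives *kafato; check it forward:
Irdilu: *kafato
  kafato → kafatu   [vowel merger]
  kafatu (rule 2 does not apply)
  kafatu → kahatu   [unconditioned shift]
  giving Irdilu kahatu.
Kumeken: start from *kafato.
  rule 1 (vowel merger): kafato → kofoto
  rule 2 (intervocalic lenition): kofoto → kofoso
  rule 3 (rhotacism): kofoso → koforo
  ⇒ Kumeken koforo
Only *kafato yields all of Irdilu kahatu, Kumeken koforo.

*kafato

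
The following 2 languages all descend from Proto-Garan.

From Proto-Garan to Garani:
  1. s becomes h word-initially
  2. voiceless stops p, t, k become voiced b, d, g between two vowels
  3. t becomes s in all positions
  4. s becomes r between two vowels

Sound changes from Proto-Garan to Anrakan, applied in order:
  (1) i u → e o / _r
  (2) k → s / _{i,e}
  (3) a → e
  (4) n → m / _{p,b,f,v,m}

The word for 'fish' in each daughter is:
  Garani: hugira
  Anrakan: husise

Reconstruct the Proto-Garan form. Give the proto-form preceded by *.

Position 3: Garani has g, Anrakan has s. Taking the neighbouring segments as reconstructed: Garani g could go back to *k or *g; Anrakan s could go back to *k or *s — the one source consistent with every daughter is *k.
Position 5: Garani has r, Anrakan has s. Taking the neighbouring segments as reconstructed: Garani r could go back to *s or *r; Anrakan s can only go back to *s — the one source consistent with every daughter is *s.
Continuing position by position gives *hukisa; check it forward:
Garani: *hukisa
  hukisa (rule 1 does not apply)
  hukisa → hugisa   [intervocalic voicing]
  hugisa (rule 3 does not apply)
  hugisa → hugira   [rhotacism]
  giving Garani hugira.
Anrakan: start from *hukisa.
  rule 1: no change — hukisa
  rule 2 (palatalisation): hukisa → husisa
  rule 3 (vowel merger): husisa → husise
  rule 4: no change — husise
  ⇒ Anrakan husise
No other proto-form is consistent with every reflex, so the reconstruction is *hukisa.

*hukisa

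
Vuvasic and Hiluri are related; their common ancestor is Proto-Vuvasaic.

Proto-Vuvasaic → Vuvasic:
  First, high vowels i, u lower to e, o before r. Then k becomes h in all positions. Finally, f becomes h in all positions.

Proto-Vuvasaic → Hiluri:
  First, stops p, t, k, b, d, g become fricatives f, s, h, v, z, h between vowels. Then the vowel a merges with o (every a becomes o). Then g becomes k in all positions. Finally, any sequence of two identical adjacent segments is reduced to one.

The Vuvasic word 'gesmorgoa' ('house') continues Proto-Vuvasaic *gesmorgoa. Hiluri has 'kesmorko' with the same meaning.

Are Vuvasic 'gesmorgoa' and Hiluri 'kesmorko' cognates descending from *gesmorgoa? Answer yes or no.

Derive the expected Hiluri reflex of *gesmorgoa:
Hiluri: start from *gesmorgoa.
  rule 1: no change — gesmorgoa
  rule 2 (vowel merger): gesmorgoa → gesmorgoo
  rule 3 (unconditioned shift): gesmorgoo → kesmorkoo
  rule 4 (degemination): kesmorkoo → kesmorko
  ⇒ Hiluri kesmorko
Hiluri 'kesmorko' matches the regular reflex exactly, so the pair is cognate.

yes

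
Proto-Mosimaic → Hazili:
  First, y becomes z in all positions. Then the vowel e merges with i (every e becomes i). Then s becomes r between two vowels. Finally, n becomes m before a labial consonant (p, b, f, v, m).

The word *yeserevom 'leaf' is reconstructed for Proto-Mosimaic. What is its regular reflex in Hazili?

Hazili: *yeserevom > zeserevom > zisirivom > ziririvom  (by unconditioned shift, vowel merger, rhotacism)

ziririvom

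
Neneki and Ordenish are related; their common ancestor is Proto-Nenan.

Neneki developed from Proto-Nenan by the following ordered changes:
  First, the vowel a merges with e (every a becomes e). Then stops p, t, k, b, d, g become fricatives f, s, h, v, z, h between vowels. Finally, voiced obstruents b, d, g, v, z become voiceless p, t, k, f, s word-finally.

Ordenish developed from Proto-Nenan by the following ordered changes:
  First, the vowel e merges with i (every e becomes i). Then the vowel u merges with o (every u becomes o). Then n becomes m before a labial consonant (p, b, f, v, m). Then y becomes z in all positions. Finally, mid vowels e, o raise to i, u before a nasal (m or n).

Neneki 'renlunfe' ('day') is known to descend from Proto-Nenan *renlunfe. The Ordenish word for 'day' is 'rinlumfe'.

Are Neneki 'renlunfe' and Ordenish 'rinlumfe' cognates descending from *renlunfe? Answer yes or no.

no

Derive the expected Ordenish reflex of *renlunfe:
Ordenish: *renlunfe > rinlunfi > rinlonfi > rinlomfi > rinlumfi  (by vowel merger, vowel merger, nasal place assimilation, pre-nasal raising)
The regular Ordenish reflex would be 'rinlumfi', but the attested form is 'rinlumfe'. The correspondence is irregular, so they are not cognates (the Ordenish form has a different source).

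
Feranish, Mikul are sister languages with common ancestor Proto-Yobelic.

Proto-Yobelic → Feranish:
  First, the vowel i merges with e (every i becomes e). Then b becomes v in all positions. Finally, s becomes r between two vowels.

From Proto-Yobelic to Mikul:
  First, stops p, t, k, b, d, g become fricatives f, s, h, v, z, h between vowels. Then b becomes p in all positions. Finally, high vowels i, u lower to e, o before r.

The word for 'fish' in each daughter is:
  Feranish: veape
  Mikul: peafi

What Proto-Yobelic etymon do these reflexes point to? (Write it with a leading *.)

Position 4: Feranish has p, Mikul has f. Feranish preserves p here (none of its changes turn any other segment into p), so the proto-segment is *p.
Position 1: Feranish has v, Mikul has p. Taking the neighbouring segments as reconstructed: Feranish v could go back to *b or *v; Mikul p could go back to *p or *b — the one source consistent with every daughter is *b.
Continuing position by position gives *beapi; check it forward:
Feranish: *beapi
  beapi → beape   [vowel merger]
  beape → veape   [unconditioned shift]
  veape (rule 3 does not apply)
  giving Feranish veape.
Mikul: *beapi > beafi > peafi  (by intervocalic lenition, unconditioned shift)
No other proto-form is consistent with every reflex, so the reconstruction is *beapi.

*beapi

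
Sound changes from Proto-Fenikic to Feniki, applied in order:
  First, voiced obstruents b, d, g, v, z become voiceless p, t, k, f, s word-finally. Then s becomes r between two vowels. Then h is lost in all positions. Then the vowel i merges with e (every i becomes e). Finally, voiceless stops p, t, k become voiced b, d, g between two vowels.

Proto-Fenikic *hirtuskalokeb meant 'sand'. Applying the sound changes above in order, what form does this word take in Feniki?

ertuskalogep

Feniki: *hirtuskalokeb > hirtuskalokep > irtuskalokep > ertuskalokep > ertuskalogep  (by final devoicing, h-loss, vowel merger, intervocalic voicing)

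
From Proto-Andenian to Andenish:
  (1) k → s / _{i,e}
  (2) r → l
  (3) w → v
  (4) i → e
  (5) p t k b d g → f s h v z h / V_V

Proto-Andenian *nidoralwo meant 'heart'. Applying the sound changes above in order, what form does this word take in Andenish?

nezolalvo

Andenish: start from *nidoralwo.
  rule 1: no change — nidoralwo
  rule 2 (unconditioned shift): nidoralwo → nidolalwo
  rule 3 (unconditioned shift): nidolalwo → nidolalvo
  rule 4 (vowel merger): nidolalvo → nedolalvo
  rule 5 (intervocalic lenition): nedolalvo → nezolalvo
  ⇒ Andenish nezolalvo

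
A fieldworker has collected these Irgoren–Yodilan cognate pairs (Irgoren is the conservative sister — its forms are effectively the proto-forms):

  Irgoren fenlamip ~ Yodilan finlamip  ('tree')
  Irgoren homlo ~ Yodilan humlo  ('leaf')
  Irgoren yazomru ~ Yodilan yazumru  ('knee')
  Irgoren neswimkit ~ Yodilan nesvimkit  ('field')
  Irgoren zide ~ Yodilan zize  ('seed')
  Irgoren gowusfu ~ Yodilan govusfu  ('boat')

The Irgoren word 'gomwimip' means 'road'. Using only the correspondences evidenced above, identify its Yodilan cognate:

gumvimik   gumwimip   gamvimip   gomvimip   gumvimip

gumvimip

homlo ~ humlo, yazomru ~ yazumru — Irgoren o corresponds to Yodilan u after a consonant, before a nasal.
neswimkit ~ nesvimkit — Irgoren w corresponds to Yodilan v after a consonant, before a front vowel.
Applying these to Irgoren 'gomwimip':
  gomwimip → gumwimip   (o→u after a consonant, before a nasal)
  gumwimip → gumvimip   (w→v after a consonant, before a front vowel)
So the Yodilan cognate is 'gumvimip'.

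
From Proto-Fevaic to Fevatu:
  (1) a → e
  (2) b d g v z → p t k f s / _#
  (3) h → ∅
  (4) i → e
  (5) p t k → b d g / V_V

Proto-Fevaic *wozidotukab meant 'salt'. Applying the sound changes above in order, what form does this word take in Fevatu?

Fevatu: *wozidotukab
  wozidotukab → wozidotukeb   [vowel merger]
  wozidotukeb → wozidotukep   [final devoicing]
  wozidotukep (rule 3 does not apply)
  wozidotukep → wozedotukep   [vowel merger]
  wozedotukep → wozedodugep   [intervocalic voicing]
  giving Fevatu wozedodugep.

wozedodugep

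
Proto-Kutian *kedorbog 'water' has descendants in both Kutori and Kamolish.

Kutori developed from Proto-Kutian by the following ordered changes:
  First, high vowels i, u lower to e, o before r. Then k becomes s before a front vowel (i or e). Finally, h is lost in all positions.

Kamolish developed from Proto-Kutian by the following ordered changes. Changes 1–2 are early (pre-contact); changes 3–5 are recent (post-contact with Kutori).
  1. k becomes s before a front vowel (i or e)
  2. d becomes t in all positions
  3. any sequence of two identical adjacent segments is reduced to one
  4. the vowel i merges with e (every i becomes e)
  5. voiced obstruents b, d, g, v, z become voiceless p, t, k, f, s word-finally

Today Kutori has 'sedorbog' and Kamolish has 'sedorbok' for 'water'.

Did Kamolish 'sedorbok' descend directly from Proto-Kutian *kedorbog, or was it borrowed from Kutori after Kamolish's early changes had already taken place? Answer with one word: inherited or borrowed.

If inherited, *kedorbog would pass through all of Kamolish's changes:
Kamolish: *kedorbog > sedorbog > setorbog > setorbok  (by palatalisation, unconditioned shift, final devoicing)
If borrowed from Kutori 'sedorbog' after the early changes, it would undergo only the recent ones:
  rule 3 (degemination): no change (sedorbog)
  rule 4 (vowel merger): no change (sedorbog)
  rule 5 (final devoicing): sedorbog → sedorbok
  ⇒ as a loan: sedorbok
Kamolish 'sedorbok' matches the loan outcome 'sedorbok', not the inherited 'setorbok' — it skipped the early Kamolish changes, so it was borrowed from Kutori.

borrowed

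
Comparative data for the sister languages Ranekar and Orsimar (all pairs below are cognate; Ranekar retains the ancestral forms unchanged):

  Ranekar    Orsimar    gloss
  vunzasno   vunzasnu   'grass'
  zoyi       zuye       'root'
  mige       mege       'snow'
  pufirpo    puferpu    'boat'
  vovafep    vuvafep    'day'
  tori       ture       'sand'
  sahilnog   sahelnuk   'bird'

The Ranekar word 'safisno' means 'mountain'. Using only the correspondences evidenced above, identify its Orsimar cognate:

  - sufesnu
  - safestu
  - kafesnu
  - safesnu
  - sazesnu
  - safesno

safesnu

mige ~ mege, sahilnog ~ sahelnuk — Ranekar i corresponds to Orsimar e after a consonant, before a consonant other than r, m, n, p, b, f, v.
vunzasno ~ vunzasnu, pufirpo ~ puferpu — Ranekar o corresponds to Orsimar u word-finally.
Applying these to Ranekar 'safisno':
  safisno → safesno   (i→e after a consonant, before a consonant other than r, m, n, p, b, f, v)
  safesno → safesnu   (o→u word-finally)
So the Orsimar cognate is 'safesnu'.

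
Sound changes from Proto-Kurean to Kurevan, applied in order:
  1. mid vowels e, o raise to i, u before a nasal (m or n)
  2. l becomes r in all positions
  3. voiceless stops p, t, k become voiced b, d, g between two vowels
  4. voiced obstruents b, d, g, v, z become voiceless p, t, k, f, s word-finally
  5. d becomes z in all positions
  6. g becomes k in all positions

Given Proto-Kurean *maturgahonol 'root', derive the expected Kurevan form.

Kurevan: *maturgahonol
  maturgahonol → maturgahunol   [pre-nasal raising]
  maturgahunol → maturgahunor   [unconditioned shift]
  maturgahunor → madurgahunor   [intervocalic voicing]
  madurgahunor (rule 4 does not apply)
  madurgahunor → mazurgahunor   [unconditioned shift]
  mazurgahunor → mazurkahunor   [unconditioned shift]
  giving Kurevan mazurkahunor.

mazurkahunor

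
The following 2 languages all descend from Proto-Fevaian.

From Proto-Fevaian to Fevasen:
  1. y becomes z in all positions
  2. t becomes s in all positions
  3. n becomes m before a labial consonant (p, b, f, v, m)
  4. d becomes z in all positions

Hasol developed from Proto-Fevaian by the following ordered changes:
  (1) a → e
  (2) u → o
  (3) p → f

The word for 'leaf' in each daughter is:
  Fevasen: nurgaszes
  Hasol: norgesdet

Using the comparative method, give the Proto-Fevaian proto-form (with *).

Position 7: Fevasen has z, Hasol has d. Hasol preserves d here (none of its changes turn any other segment into d), so the proto-segment is *d.
Position 2: Fevasen has u, Hasol has o. Fevasen preserves u here (none of its changes turn any other segment into u), so the proto-segment is *u.
Position 9: Fevasen has s, Hasol has t. Hasol preserves t here (none of its changes turn any other segment into t), so the proto-segment is *t.
Verify the candidate proto-form against each daughter:
Fevasen: *nurgasdet > nurgasdes > nurgaszes  (by unconditioned shift, unconditioned shift)
Hasol: *nurgasdet
  nurgasdet → nurgesdet   [vowel merger]
  nurgesdet → norgesdet   [vowel merger]
  norgesdet (rule 3 does not apply)
  giving Hasol norgesdet.
Only *nurgasdet yields all of Fevasen nurgaszes, Hasol norgesdet.

*nurgasdet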